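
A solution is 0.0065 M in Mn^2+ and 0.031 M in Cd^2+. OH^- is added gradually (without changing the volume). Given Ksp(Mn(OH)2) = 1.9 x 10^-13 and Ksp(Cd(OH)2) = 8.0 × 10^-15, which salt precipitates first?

Precipitation of each salt starts when its ion product equals its Ksp.
For Mn(OH)2: 1.9 x 10^-13 = 0.0065 × [OH^-]^2  ⇒  [OH^-] = 5.4 x 10^-6 M.
For Cd(OH)2: 8.0 × 10^-15 = 0.031 × [OH^-]^2  ⇒  [OH^-] = 5.1 x 10^-7 M.
The salt with the lower threshold [OH^-] precipitates first: Cd(OH)2.

Cd(OH)2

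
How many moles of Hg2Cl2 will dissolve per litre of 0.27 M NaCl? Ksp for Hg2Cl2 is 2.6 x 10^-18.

Hg2Cl2(s) ⇌ Hg2^2+(aq) + 2 Cl^-(aq)
Ksp = [Hg2^2+][Cl^-]^2
Let s = moles of Hg2Cl2 that dissolve per litre. [Hg2^2+] = s, [Cl^-] = 0.27 + 2s ≈ 0.27 (Ksp is small, so little additional dissolves).
Ksp ≈ s × (0.27)^2
s = 3.6 x 10^-17 M
Check: 2s = 7.1 × 10^-17 ≪ 0.27, so the approximation is valid.

3.6 × 10^-17 M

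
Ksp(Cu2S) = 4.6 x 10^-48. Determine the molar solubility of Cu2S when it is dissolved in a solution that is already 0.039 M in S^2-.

Cu2S(s) ⇌ 2 Cu^+(aq) + S^2-(aq)
Ksp = [Cu^+]^2[S^2-]
Let s be the molar solubility in this solution. [Cu^+] = 2s, [S^2-] = 0.039 + s ≈ 0.039 (common-ion effect: S^2- is already 0.039 M).
Ksp ≈ (2s)^2 × 0.039
s = 5.4 × 10^-24 M
Check: s = 5.4 x 10^-24 ≪ 0.039, so the approximation is valid.

5.4 × 10^-24 M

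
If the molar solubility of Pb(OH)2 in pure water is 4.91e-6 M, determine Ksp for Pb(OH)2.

Ksp ≈ 4.73 × 10^-16

Pb(OH)2(s) ⇌ Pb^2+(aq) + 2 OH^-(aq)
If s mol/L of Pb(OH)2 dissolves, [Pb^2+] = s and [OH^-] = 2s.
Ksp = [Pb^2+][OH^-]^2
Substituting: Ksp = s(2s)^2 = 4s^3
With s = 4.91 × 10^-6: Ksp = 4.73 x 10^-16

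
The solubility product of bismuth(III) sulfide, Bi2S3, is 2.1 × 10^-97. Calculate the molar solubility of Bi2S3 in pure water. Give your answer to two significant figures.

s ≈ 1.8 x 10^-20 M

Bi2S3(s) <=> 2 Bi^3+(aq) + 3 S^2-(aq)
Ksp = [Bi^3+]^2[S^2-]^3
Let s = molar solubility. Then [Bi^3+] = 2s and [S^2-] = 3s.
So Ksp = (2s)^2 × (3s)^3 = 108s^5
Solving, s = (2.1 × 10^-97/108)^(1/5) = 1.8 × 10^-20 M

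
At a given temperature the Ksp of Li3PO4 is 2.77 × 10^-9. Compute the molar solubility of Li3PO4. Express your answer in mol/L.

3.18e-3 M

Li3PO4(s) ⇌ 3 Li^+ + PO4^3-
Ksp = [Li^+]^3[PO4^3-]
Let s = molar solubility. Then [Li^+] = 3s and [PO4^3-] = s.
Ksp = (3s)^3s = 27s^4
s = (2.77 × 10^-9 / 27)^(1/4) = 3.18 × 10^-3 M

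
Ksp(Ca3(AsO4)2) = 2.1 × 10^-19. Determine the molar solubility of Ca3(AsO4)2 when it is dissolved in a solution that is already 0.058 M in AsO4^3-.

Ca3(AsO4)2(s) <=> 3 Ca^2+ + 2 AsO4^3-
Ksp = [Ca^2+]^3[AsO4^3-]^2
Let s be the molar solubility in this solution. [Ca^2+] = 3s, [AsO4^3-] = 0.058 + 2s ≈ 0.058 (since the AsO4^3- already present dominates).
Ksp ≈ (3s)^3 × (0.058)^2
s = 1.3 × 10^-6 M
Check: 2s = 2.6 × 10^-6 ≪ 0.058, so the approximation is valid.

1.3 × 10^-6 M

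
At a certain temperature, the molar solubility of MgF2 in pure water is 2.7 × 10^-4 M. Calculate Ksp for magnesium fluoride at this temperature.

Ksp ≈ 7.9 x 10^-11

MgF2(s) ⇌ Mg^2+ + 2 F^-
If s mol/L of MgF2 dissolves, [Mg^2+] = s and [F^-] = 2s.
Ksp = [Mg^2+][F^-]^2
So Ksp = s × (2s)^2 = 4s^3
With s = 2.7 × 10^-4: Ksp = 7.9 × 10^-11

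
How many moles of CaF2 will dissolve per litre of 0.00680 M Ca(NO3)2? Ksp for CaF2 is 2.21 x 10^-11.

2.85e-5 M

CaF2(s) <=> Ca^2+(aq) + 2 F^-(aq)
Ksp = [Ca^2+][F^-]^2
Let s = moles of CaF2 that dissolve per litre. [Ca^2+] = 0.00680 + s ≈ 0.00680, [F^-] = 2s (Ksp is small, so little additional dissolves).
Ksp ≈ 0.00680 × (2s)^2
s = 2.85 × 10^-5 M
Check: s = 2.9 x 10^-5 ≪ 0.00680, so the approximation is valid.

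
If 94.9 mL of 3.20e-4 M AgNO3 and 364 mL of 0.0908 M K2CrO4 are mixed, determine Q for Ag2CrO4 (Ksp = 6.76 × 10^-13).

Q ≈ 3.15 × 10^-10

Total volume = 94.9 + 364 = 458.9 mL.
[Ag^+] = 3.20 × 10^-4 × (94.9/458.9) = 6.618 × 10^-5 M
[CrO4^2-] = 9.08 × 10^-2 × (364/458.9) = 7.202 × 10^-2 M
Ag2CrO4(s) <=> 2 Ag^+(aq) + CrO4^2-(aq), so Q = [Ag^+]^2[CrO4^2-]
Q = (6.618 × 10^-5)^2(7.202 × 10^-2) = 3.15 × 10^-10
Q > Ksp, so Ag2CrO4 will precipitate.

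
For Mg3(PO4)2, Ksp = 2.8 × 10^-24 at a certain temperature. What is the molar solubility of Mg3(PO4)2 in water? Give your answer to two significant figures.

Mg3(PO4)2(s) ⇌ 3 Mg^2+(aq) + 2 PO4^3-(aq)
Ksp = [Mg^2+]^3[PO4^3-]^2
Let s = molar solubility. Then [Mg^2+] = 3s and [PO4^3-] = 2s.
Substituting: Ksp = (3s)^3(2s)^2 = 108s^5
s^5 = 2.8 × 10^-24 / 108, so s = 7.6 × 10^-6 M

s = 7.6 x 10^-6 M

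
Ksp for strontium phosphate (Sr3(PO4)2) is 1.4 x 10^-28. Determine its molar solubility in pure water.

Sr3(PO4)2(s) ⇌ 3 Sr^2+(aq) + 2 PO4^3-(aq)
Ksp = [Sr^2+]^3[PO4^3-]^2
If s mol/L of Sr3(PO4)2 dissolves, [Sr^2+] = 3s and [PO4^3-] = 2s.
So Ksp = (3s)^3 × (2s)^2 = 108s^5
s^5 = 1.4 x 10^-28 / 108, so s = 1.1 × 10^-6 M

1.1 × 10^-6 M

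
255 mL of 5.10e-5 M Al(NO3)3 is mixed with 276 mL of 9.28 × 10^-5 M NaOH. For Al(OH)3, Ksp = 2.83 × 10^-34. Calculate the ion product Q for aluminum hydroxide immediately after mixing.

2.75 × 10^-18

Total volume = 255 + 276 = 531 mL.
[Al^3+] = 5.10 × 10^-5 × (255/531) = 2.449 × 10^-5 M
[OH^-] = 9.28 × 10^-5 × (276/531) = 4.824 × 10^-5 M
Al(OH)3(s) <=> Al^3+ + 3 OH^-, so Q = [Al^3+][OH^-]^3
Q = (2.449 x 10^-5)(4.824 × 10^-5)^3 = 2.75 × 10^-18
Q > Ksp, so Al(OH)3 will precipitate.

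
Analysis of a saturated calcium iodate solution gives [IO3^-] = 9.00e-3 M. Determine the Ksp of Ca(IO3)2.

Ca(IO3)2(s) ⇌ Ca^2+ + 2 IO3^-
Stoichiometry gives [Ca^2+] = (1/2)[IO3^-] = 4.500 × 10^-3 M.
Ksp = [Ca^2+][IO3^-]^2
Ksp = 4.500 × 10^-3 × (9.00 × 10^-3)^2 = 3.65 × 10^-7

Ksp = 3.65 × 10^-7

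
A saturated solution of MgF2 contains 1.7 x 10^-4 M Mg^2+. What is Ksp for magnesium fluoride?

2.0 × 10^-11

MgF2(s) ⇌ Mg^2+(aq) + 2 F^-(aq)
Stoichiometry gives [F^-] = (2/1)[Mg^2+] = 3.40 × 10^-4 M.
Ksp = [Mg^2+][F^-]^2
Ksp = 1.7 x 10^-4 × (3.40 x 10^-4)^2 = 2.0 × 10^-11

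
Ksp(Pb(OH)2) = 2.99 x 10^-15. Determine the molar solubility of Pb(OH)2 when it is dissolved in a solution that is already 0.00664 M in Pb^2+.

Pb(OH)2(s) <=> Pb^2+ + 2 OH^-
Ksp = [Pb^2+][OH^-]^2
If s mol/L dissolves here, [Pb^2+] = 0.00664 + s ≈ 0.00664, [OH^-] = 2s (since the Pb^2+ already present dominates).
Ksp ≈ 0.00664 × (2s)^2
s = 3.36 x 10^-7 M
Check: s = 3.4 x 10^-7 ≪ 0.00664, so the approximation is valid.

s = 3.36 × 10^-7 M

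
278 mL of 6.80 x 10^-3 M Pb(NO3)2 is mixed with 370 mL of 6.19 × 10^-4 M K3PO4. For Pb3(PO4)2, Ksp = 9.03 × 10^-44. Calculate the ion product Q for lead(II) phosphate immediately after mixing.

Q ≈ 3.10e-15

Total volume = 278 + 370 = 648 mL.
[Pb^2+] = 6.80 × 10^-3 × (278/648) = 2.917 x 10^-3 M
[PO4^3-] = 6.19 x 10^-4 × (370/648) = 3.534 × 10^-4 M
Pb3(PO4)2(s) ⇌ 3 Pb^2+ + 2 PO4^3-, so Q = [Pb^2+]^3[PO4^3-]^2
Q = (2.917 × 10^-3)^3(3.534 x 10^-4)^2 = 3.10 x 10^-15
Q > Ksp, so Pb3(PO4)2 will precipitate.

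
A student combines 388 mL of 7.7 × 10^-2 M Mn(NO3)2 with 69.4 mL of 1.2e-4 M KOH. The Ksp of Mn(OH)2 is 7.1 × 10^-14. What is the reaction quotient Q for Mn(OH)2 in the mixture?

Total volume = 388 + 69.4 = 457.4 mL.
[Mn^2+] = 7.7 x 10^-2 × (388/457.4) = 6.53 × 10^-2 M
[OH^-] = 1.2 × 10^-4 × (69.4/457.4) = 1.82 × 10^-5 M
Mn(OH)2(s) ⇌ Mn^2+ + 2 OH^-, so Q = [Mn^2+][OH^-]^2
Q = (6.53 × 10^-2)(1.82 × 10^-5)^2 = 2.2 x 10^-11
Q > Ksp, so Mn(OH)2 will precipitate.

Q ≈ 2.2 × 10^-11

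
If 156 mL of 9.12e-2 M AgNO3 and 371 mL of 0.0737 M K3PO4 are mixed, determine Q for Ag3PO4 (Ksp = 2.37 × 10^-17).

1.02 × 10^-6

Total volume = 156 + 371 = 527 mL.
[Ag^+] = 9.12 × 10^-2 × (156/527) = 2.700 × 10^-2 M
[PO4^3-] = 7.37 x 10^-2 × (371/527) = 5.188 x 10^-2 M
Ag3PO4(s) <=> 3 Ag^+ + PO4^3-, so Q = [Ag^+]^3[PO4^3-]
Q = (2.700 × 10^-2)^3(5.188 × 10^-2) = 1.02 × 10^-6
Q > Ksp, so Ag3PO4 will precipitate.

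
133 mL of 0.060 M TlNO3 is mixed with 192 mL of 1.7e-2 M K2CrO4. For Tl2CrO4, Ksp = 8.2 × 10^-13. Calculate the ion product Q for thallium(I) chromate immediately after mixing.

Q = 6.1 × 10^-6

Total volume = 133 + 192 = 325 mL.
[Tl^+] = 6.0 × 10^-2 × (133/325) = 2.46 x 10^-2 M
[CrO4^2-] = 1.7 × 10^-2 × (192/325) = 1.00 × 10^-2 M
Tl2CrO4(s) ⇌ 2 Tl^+(aq) + CrO4^2-(aq), so Q = [Tl^+]^2[CrO4^2-]
Q = (2.46 × 10^-2)^2(1.00 × 10^-2) = 6.1 x 10^-6
Q > Ksp, so Tl2CrO4 will precipitate.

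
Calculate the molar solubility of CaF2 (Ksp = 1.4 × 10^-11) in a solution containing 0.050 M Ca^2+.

8.4 x 10^-6 M

CaF2(s) ⇌ Ca^2+(aq) + 2 F^-(aq)
Ksp = [Ca^2+][F^-]^2
Let s = moles of CaF2 that dissolve per litre. [Ca^2+] = 0.050 + s ≈ 0.050, [F^-] = 2s (since the Ca^2+ already present dominates).
Ksp ≈ 0.050 × (2s)^2
s = 8.4 × 10^-6 M
Check: s = 8.4 × 10^-6 ≪ 0.050, so the approximation is valid.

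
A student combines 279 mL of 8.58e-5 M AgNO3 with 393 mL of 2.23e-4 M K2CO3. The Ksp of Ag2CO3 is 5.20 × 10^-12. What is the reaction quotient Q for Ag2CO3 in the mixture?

Q ≈ 1.65e-13

Total volume = 279 + 393 = 672 mL.
[Ag^+] = 8.58 × 10^-5 × (279/672) = 3.562 x 10^-5 M
[CO3^2-] = 2.23 × 10^-4 × (393/672) = 1.304 × 10^-4 M
Ag2CO3(s) ⇌ 2 Ag^+ + CO3^2-, so Q = [Ag^+]^2[CO3^2-]
Q = (3.562 × 10^-5)^2(1.304 × 10^-4) = 1.65 × 10^-13
Q < Ksp, so no precipitate of Ag2CO3 forms.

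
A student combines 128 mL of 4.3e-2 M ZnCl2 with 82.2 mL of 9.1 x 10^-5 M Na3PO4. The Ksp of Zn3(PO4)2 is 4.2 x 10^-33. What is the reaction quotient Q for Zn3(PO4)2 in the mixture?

Q ≈ 2.3e-14

Total volume = 128 + 82.2 = 210.2 mL.
[Zn^2+] = 4.3 × 10^-2 × (128/210.2) = 2.62 × 10^-2 M
[PO4^3-] = 9.1 × 10^-5 × (82.2/210.2) = 3.56 × 10^-5 M
Zn3(PO4)2(s) <=> 3 Zn^2+ + 2 PO4^3-, so Q = [Zn^2+]^3[PO4^3-]^2
Q = (2.62 × 10^-2)^3(3.56 x 10^-5)^2 = 2.3 × 10^-14
Q > Ksp, so Zn3(PO4)2 will precipitate.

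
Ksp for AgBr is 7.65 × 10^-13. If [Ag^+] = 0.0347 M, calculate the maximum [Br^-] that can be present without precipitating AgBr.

[Br^-] = 2.20 × 10^-11 M

AgBr(s) ⇌ Ag^+(aq) + Br^-(aq)
Ksp = [Ag^+][Br^-]
Precipitation begins when Q = Ksp. With [Ag^+] = 0.0347 M:
7.65 × 10^-13 = (0.0347) × [Br^-]
[Br^-] = (7.65 × 10^-13 / 3.47 × 10^-2) = 2.20 x 10^-11 M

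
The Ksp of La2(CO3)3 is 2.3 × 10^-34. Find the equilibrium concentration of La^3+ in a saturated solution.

La2(CO3)3(s) ⇌ 2 La^3+ + 3 CO3^2-
Ksp = [La^3+]^2[CO3^2-]^3
Let s = molar solubility. Then [La^3+] = 2s and [CO3^2-] = 3s.
Substituting: Ksp = (2s)^2(3s)^3 = 108s^5
Solving, s = (2.3 × 10^-34/108)^(1/5) = 7.34 × 10^-8 M
[La^3+] = 2s = 1.5 x 10^-7 M

[La^3+] = 1.5e-7 M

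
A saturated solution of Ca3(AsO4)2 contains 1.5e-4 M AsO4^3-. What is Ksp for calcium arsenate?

Ca3(AsO4)2(s) ⇌ 3 Ca^2+(aq) + 2 AsO4^3-(aq)
Stoichiometry gives [Ca^2+] = (3/2)[AsO4^3-] = 2.25 × 10^-4 M.
Ksp = [Ca^2+]^3[AsO4^3-]^2
Ksp = (2.25 x 10^-4)^3 × (1.5 × 10^-4)^2 = 2.6 × 10^-19

Ksp = 2.6 x 10^-19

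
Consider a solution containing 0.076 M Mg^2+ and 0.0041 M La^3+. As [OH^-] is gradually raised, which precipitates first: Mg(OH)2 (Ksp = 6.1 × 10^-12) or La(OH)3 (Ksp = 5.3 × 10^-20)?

La(OH)3

Each salt begins to precipitate when Q = Ksp, i.e. when [OH^-] reaches its threshold.
For Mg(OH)2: 6.1 × 10^-12 = 0.076 × [OH^-]^2  ⇒  [OH^-] = 9.0 x 10^-6 M.
For La(OH)3: 5.3 × 10^-20 = 0.0041 × [OH^-]^3  ⇒  [OH^-] = 2.3 × 10^-6 M.
The salt with the lower threshold [OH^-] precipitates first: La(OH)3.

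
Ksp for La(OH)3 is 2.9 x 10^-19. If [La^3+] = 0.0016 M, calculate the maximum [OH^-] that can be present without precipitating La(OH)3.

La(OH)3(s) ⇌ La^3+ + 3 OH^-
Ksp = [La^3+][OH^-]^3
Precipitation begins when Q = Ksp. With [La^3+] = 0.0016 M:
2.9 x 10^-19 = (0.0016) × [OH^-]^3
[OH^-] = (2.9 x 10^-19 / 1.6 × 10^-3)^(1/3) = 5.7 × 10^-6 M

5.7e-6 M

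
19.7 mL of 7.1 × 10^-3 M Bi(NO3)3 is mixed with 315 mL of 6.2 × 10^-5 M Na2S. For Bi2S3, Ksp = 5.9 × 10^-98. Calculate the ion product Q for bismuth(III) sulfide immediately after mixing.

Total volume = 19.7 + 315 = 334.7 mL.
[Bi^3+] = 7.1 × 10^-3 × (19.7/334.7) = 4.18 × 10^-4 M
[S^2-] = 6.2 × 10^-5 × (315/334.7) = 5.84 × 10^-5 M
Bi2S3(s) ⇌ 2 Bi^3+ + 3 S^2-, so Q = [Bi^3+]^2[S^2-]^3
Q = (4.18 × 10^-4)^2(5.84 × 10^-5)^3 = 3.5 × 10^-20
Q > Ksp, so Bi2S3 will precipitate.

Q = 3.5 × 10^-20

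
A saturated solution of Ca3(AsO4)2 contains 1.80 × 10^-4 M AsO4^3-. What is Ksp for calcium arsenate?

Ksp ≈ 6.38 × 10^-19

Ca3(AsO4)2(s) ⇌ 3 Ca^2+(aq) + 2 AsO4^3-(aq)
Stoichiometry gives [Ca^2+] = (3/2)[AsO4^3-] = 2.700 × 10^-4 M.
Ksp = [Ca^2+]^3[AsO4^3-]^2
Ksp = (2.700 × 10^-4)^3 × (1.80 × 10^-4)^2 = 6.38 × 10^-19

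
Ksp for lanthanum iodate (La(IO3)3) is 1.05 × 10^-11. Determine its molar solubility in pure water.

7.90e-4 M

La(IO3)3(s) ⇌ La^3+ + 3 IO3^-
Ksp = [La^3+][IO3^-]^3
Let s = molar solubility. Then [La^3+] = s and [IO3^-] = 3s.
Substituting: Ksp = s(3s)^3 = 27s^4
Solving, s = (1.05 × 10^-11/27)^(1/4) = 7.90 × 10^-4 M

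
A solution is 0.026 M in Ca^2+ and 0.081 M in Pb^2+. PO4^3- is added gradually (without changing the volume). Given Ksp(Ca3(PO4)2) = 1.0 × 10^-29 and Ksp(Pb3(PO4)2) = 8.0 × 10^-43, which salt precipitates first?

Precipitation of each salt starts when its ion product equals its Ksp.
For Ca3(PO4)2: 1.0 × 10^-29 = (0.026)^3 × [PO4^3-]^2  ⇒  [PO4^3-] = 7.5 × 10^-13 M.
For Pb3(PO4)2: 8.0 × 10^-43 = (0.081)^3 × [PO4^3-]^2  ⇒  [PO4^3-] = 3.9 × 10^-20 M.
The salt with the lower threshold [PO4^3-] precipitates first: Pb3(PO4)2.

Pb3(PO4)2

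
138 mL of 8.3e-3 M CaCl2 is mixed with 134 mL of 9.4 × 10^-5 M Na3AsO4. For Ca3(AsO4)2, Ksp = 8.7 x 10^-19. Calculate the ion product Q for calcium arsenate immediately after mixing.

Total volume = 138 + 134 = 272 mL.
[Ca^2+] = 8.3 × 10^-3 × (138/272) = 4.21 × 10^-3 M
[AsO4^3-] = 9.4 x 10^-5 × (134/272) = 4.63 × 10^-5 M
Ca3(AsO4)2(s) <=> 3 Ca^2+(aq) + 2 AsO4^3-(aq), so Q = [Ca^2+]^3[AsO4^3-]^2
Q = (4.21 × 10^-3)^3(4.63 × 10^-5)^2 = 1.6 × 10^-16
Q > Ksp, so Ca3(AsO4)2 will precipitate.

Q = 1.6e-16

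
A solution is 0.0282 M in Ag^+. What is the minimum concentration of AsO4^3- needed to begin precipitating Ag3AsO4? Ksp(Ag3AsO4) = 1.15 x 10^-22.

Ag3AsO4(s) <=> 3 Ag^+ + AsO4^3-
Ksp = [Ag^+]^3[AsO4^3-]
Precipitation begins when Q = Ksp. With [Ag^+] = 0.0282 M:
1.15 x 10^-22 = (0.0282)^3 × [AsO4^3-]
[AsO4^3-] = (1.15 x 10^-22 / 2.243 × 10^-5) = 5.13 x 10^-18 M

5.13 × 10^-18 M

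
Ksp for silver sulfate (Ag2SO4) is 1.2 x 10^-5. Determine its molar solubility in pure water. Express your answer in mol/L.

1.4 × 10^-2 M

Ag2SO4(s) ⇌ 2 Ag^+ + SO4^2-
Ksp = [Ag^+]^2[SO4^2-]
If s mol/L of Ag2SO4 dissolves, [Ag^+] = 2s and [SO4^2-] = s.
Ksp = (2s)^2s = 4s^3
Solving, s = (1.2 x 10^-5/4)^(1/3) = 1.4 × 10^-2 M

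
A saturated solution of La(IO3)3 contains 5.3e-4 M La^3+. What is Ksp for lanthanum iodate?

Ksp = 2.1e-12

La(IO3)3(s) ⇌ La^3+(aq) + 3 IO3^-(aq)
Stoichiometry gives [IO3^-] = (3/1)[La^3+] = 1.59 × 10^-3 M.
Ksp = [La^3+][IO3^-]^3
Ksp = 5.3 × 10^-4 × (1.59 x 10^-3)^3 = 2.1 × 10^-12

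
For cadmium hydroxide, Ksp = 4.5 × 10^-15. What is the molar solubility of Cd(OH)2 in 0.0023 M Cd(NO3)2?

Cd(OH)2(s) ⇌ Cd^2+(aq) + 2 OH^-(aq)
Ksp = [Cd^2+][OH^-]^2
Let s be the molar solubility in this solution. [Cd^2+] = 0.0023 + s ≈ 0.0023, [OH^-] = 2s (Ksp is small, so little additional dissolves).
Ksp ≈ 0.0023 × (2s)^2
s = 7.0 × 10^-7 M
Check: s = 7.0 × 10^-7 ≪ 0.0023, so the approximation is valid.

s = 7.0 x 10^-7 M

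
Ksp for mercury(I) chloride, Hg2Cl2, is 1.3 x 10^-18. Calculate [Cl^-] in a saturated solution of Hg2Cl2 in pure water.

Hg2Cl2(s) ⇌ Hg2^2+ + 2 Cl^-
Ksp = [Hg2^2+][Cl^-]^2
With molar solubility s: [Hg2^2+] = s, [Cl^-] = 2s.
Substituting: Ksp = s(2s)^2 = 4s^3
s = (1.3 x 10^-18 / 4)^(1/3) = 6.88 × 10^-7 M
[Cl^-] = 2s = 1.4 x 10^-6 M

[Cl^-] = 1.4e-6 M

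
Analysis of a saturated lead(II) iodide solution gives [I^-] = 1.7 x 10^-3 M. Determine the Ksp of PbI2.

Ksp ≈ 2.5 × 10^-9

PbI2(s) <=> Pb^2+(aq) + 2 I^-(aq)
Stoichiometry gives [Pb^2+] = (1/2)[I^-] = 8.50 × 10^-4 M.
Ksp = [Pb^2+][I^-]^2
Ksp = 8.50 × 10^-4 × (1.7 × 10^-3)^2 = 2.5 × 10^-9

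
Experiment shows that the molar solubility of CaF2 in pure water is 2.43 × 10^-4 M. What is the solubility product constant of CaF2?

CaF2(s) ⇌ Ca^2+(aq) + 2 F^-(aq)
For each mole of CaF2 that dissolves: [Ca^2+] = s, [F^-] = 2s.
Ksp = [Ca^2+][F^-]^2
Substituting: Ksp = s(2s)^2 = 4s^3
Ksp = 4 × (2.43 x 10^-4)^3 = 5.74 × 10^-11

Ksp ≈ 5.74 × 10^-11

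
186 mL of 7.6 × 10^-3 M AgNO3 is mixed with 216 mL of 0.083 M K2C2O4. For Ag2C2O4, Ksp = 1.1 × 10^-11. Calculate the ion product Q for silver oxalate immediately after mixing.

Q = 5.5 × 10^-7

Total volume = 186 + 216 = 402 mL.
[Ag^+] = 7.6 × 10^-3 × (186/402) = 3.52 × 10^-3 M
[C2O4^2-] = 8.3 × 10^-2 × (216/402) = 4.46 x 10^-2 M
Ag2C2O4(s) ⇌ 2 Ag^+(aq) + C2O4^2-(aq), so Q = [Ag^+]^2[C2O4^2-]
Q = (3.52 × 10^-3)^2(4.46 × 10^-2) = 5.5 × 10^-7
Q > Ksp, so Ag2C2O4 will precipitate.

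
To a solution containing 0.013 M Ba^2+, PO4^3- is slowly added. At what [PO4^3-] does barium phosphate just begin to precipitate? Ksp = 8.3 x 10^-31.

Ba3(PO4)2(s) <=> 3 Ba^2+(aq) + 2 PO4^3-(aq)
Ksp = [Ba^2+]^3[PO4^3-]^2
Precipitation begins when Q = Ksp. With [Ba^2+] = 0.013 M:
8.3 x 10^-31 = (0.013)^3 × [PO4^3-]^2
[PO4^3-] = (8.3 x 10^-31 / 2.20 x 10^-6)^(1/2) = 6.1 × 10^-13 M

[PO4^3-] = 6.1 x 10^-13 M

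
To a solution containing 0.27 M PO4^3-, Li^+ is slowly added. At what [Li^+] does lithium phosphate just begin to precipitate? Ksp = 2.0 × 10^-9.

1.9 × 10^-3 M

Li3PO4(s) ⇌ 3 Li^+ + PO4^3-
Ksp = [Li^+]^3[PO4^3-]
Precipitation begins when Q = Ksp. With [PO4^3-] = 0.27 M:
2.0 × 10^-9 = (0.27) × [Li^+]^3
[Li^+] = (2.0 × 10^-9 / 2.7 × 10^-1)^(1/3) = 1.9 × 10^-3 M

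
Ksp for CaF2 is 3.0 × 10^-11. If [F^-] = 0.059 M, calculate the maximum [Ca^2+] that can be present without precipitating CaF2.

CaF2(s) ⇌ Ca^2+(aq) + 2 F^-(aq)
Ksp = [Ca^2+][F^-]^2
Precipitation begins when Q = Ksp. With [F^-] = 0.059 M:
3.0 × 10^-11 = (0.059)^2 × [Ca^2+]
[Ca^2+] = (3.0 × 10^-11 / 3.48 x 10^-3) = 8.6 × 10^-9 M

[Ca^2+] = 8.6e-9 M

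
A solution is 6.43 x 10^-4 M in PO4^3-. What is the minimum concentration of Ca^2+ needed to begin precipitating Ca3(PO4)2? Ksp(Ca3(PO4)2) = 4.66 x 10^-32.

Ca3(PO4)2(s) <=> 3 Ca^2+(aq) + 2 PO4^3-(aq)
Ksp = [Ca^2+]^3[PO4^3-]^2
Precipitation begins when Q = Ksp. With [PO4^3-] = 6.43 x 10^-4 M:
4.66 x 10^-32 = (6.43 x 10^-4)^2 × [Ca^2+]^3
[Ca^2+] = (4.66 x 10^-32 / 4.134 x 10^-7)^(1/3) = 4.83 × 10^-9 M

[Ca^2+] = 4.83 × 10^-9 M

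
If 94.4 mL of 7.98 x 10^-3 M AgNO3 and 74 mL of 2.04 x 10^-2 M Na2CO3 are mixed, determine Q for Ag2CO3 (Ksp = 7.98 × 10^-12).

1.79 x 10^-7

Total volume = 94.4 + 74 = 168.4 mL.
[Ag^+] = 7.98 x 10^-3 × (94.4/168.4) = 4.473 × 10^-3 M
[CO3^2-] = 2.04 × 10^-2 × (74/168.4) = 8.964 × 10^-3 M
Ag2CO3(s) ⇌ 2 Ag^+ + CO3^2-, so Q = [Ag^+]^2[CO3^2-]
Q = (4.473 × 10^-3)^2(8.964 x 10^-3) = 1.79 x 10^-7
Q > Ksp, so Ag2CO3 will precipitate.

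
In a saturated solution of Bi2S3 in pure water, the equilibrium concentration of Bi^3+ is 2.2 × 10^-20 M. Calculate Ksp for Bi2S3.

Bi2S3(s) ⇌ 2 Bi^3+(aq) + 3 S^2-(aq)
Stoichiometry gives [S^2-] = (3/2)[Bi^3+] = 3.30 x 10^-20 M.
Ksp = [Bi^3+]^2[S^2-]^3
Ksp = (2.2 × 10^-20)^2 × (3.30 x 10^-20)^3 = 1.7 × 10^-98

Ksp = 1.7e-98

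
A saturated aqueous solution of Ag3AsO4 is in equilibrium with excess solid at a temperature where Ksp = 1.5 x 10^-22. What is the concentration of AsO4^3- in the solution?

Ag3AsO4(s) ⇌ 3 Ag^+ + AsO4^3-
Ksp = [Ag^+]^3[AsO4^3-]
If s mol/L of Ag3AsO4 dissolves, [Ag^+] = 3s and [AsO4^3-] = s.
So Ksp = (3s)^3 × s = 27s^4
Solving, s = (1.5 x 10^-22/27)^(1/4) = 1.54 x 10^-6 M
[AsO4^3-] = s = 1.5 x 10^-6 M

[AsO4^3-] ≈ 1.5e-6 M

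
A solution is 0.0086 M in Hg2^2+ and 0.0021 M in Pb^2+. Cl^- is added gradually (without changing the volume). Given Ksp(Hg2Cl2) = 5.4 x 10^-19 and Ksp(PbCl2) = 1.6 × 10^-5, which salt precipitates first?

Hg2Cl2

Each salt begins to precipitate when Q = Ksp, i.e. when [Cl^-] reaches its threshold.
For Hg2Cl2: 5.4 x 10^-19 = 0.0086 × [Cl^-]^2  ⇒  [Cl^-] = 7.9 × 10^-9 M.
For PbCl2: 1.6 × 10^-5 = 0.0021 × [Cl^-]^2  ⇒  [Cl^-] = 8.7 × 10^-2 M.
The salt with the lower threshold [Cl^-] precipitates first: Hg2Cl2.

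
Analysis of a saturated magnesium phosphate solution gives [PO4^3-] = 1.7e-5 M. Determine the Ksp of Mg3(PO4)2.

Mg3(PO4)2(s) <=> 3 Mg^2+ + 2 PO4^3-
Stoichiometry gives [Mg^2+] = (3/2)[PO4^3-] = 2.55 × 10^-5 M.
Ksp = [Mg^2+]^3[PO4^3-]^2
Ksp = (2.55 × 10^-5)^3 × (1.7 × 10^-5)^2 = 4.8 x 10^-24

Ksp = 4.8 × 10^-24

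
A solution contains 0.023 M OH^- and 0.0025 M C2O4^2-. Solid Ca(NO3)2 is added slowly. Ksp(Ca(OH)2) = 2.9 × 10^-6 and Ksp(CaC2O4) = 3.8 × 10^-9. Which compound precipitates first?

Each salt begins to precipitate when Q = Ksp, i.e. when [Ca^2+] reaches its threshold.
For Ca(OH)2: 2.9 × 10^-6 = (0.023)^2 × [Ca^2+]  ⇒  [Ca^2+] = 5.5 × 10^-3 M.
For CaC2O4: 3.8 × 10^-9 = 0.0025 × [Ca^2+]  ⇒  [Ca^2+] = 1.5 x 10^-6 M.
The salt with the lower threshold [Ca^2+] precipitates first: CaC2O4.

CaC2O4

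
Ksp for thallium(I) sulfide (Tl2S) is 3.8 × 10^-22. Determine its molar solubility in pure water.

4.6e-8 M

Tl2S(s) ⇌ 2 Tl^+(aq) + S^2-(aq)
Ksp = [Tl^+]^2[S^2-]
With molar solubility s: [Tl^+] = 2s, [S^2-] = s.
So Ksp = (2s)^2 × s = 4s^3
s^3 = 3.8 × 10^-22 / 4, so s = 4.6 × 10^-8 M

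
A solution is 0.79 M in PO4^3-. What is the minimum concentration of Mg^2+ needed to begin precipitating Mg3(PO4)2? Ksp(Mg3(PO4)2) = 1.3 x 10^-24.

Mg3(PO4)2(s) ⇌ 3 Mg^2+(aq) + 2 PO4^3-(aq)
Ksp = [Mg^2+]^3[PO4^3-]^2
Precipitation begins when Q = Ksp. With [PO4^3-] = 0.79 M:
1.3 x 10^-24 = (0.79)^2 × [Mg^2+]^3
[Mg^2+] = (1.3 x 10^-24 / 6.24 × 10^-1)^(1/3) = 1.3 x 10^-8 M

[Mg^2+] = 1.3 × 10^-8 M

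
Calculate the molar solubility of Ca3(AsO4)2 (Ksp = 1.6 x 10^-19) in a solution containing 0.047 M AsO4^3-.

1.4e-6 M

Ca3(AsO4)2(s) <=> 3 Ca^2+ + 2 AsO4^3-
Ksp = [Ca^2+]^3[AsO4^3-]^2
If s mol/L dissolves here, [Ca^2+] = 3s, [AsO4^3-] = 0.047 + 2s ≈ 0.047 (since the AsO4^3- already present dominates).
Ksp ≈ (3s)^3 × (0.047)^2
s = 1.4 x 10^-6 M
Check: 2s = 2.8 × 10^-6 ≪ 0.047, so the approximation is valid.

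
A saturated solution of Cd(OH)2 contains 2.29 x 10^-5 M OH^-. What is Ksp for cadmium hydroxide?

Cd(OH)2(s) <=> Cd^2+(aq) + 2 OH^-(aq)
Stoichiometry gives [Cd^2+] = (1/2)[OH^-] = 1.145 x 10^-5 M.
Ksp = [Cd^2+][OH^-]^2
Ksp = 1.145 × 10^-5 × (2.29 × 10^-5)^2 = 6.00 × 10^-15

Ksp = 6.00e-15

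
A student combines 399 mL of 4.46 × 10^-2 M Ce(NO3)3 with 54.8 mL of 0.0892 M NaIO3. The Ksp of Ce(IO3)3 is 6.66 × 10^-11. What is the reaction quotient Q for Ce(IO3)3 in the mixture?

Total volume = 399 + 54.8 = 453.8 mL.
[Ce^3+] = 4.46 × 10^-2 × (399/453.8) = 3.921 × 10^-2 M
[IO3^-] = 8.92 × 10^-2 × (54.8/453.8) = 1.077 × 10^-2 M
Ce(IO3)3(s) ⇌ Ce^3+ + 3 IO3^-, so Q = [Ce^3+][IO3^-]^3
Q = (3.921 × 10^-2)(1.077 × 10^-2)^3 = 4.90 x 10^-8
Q > Ksp, so Ce(IO3)3 will precipitate.

Q = 4.90e-8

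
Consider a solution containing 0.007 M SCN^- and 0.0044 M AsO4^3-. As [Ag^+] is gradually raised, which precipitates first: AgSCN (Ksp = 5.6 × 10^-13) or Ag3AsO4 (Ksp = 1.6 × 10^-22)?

AgSCN

Each salt begins to precipitate when Q = Ksp, i.e. when [Ag^+] reaches its threshold.
For AgSCN: 5.6 × 10^-13 = 0.007 × [Ag^+]  ⇒  [Ag^+] = 8.0 x 10^-11 M.
For Ag3AsO4: 1.6 × 10^-22 = 0.0044 × [Ag^+]^3  ⇒  [Ag^+] = 3.3 × 10^-7 M.
The salt with the lower threshold [Ag^+] precipitates first: AgSCN.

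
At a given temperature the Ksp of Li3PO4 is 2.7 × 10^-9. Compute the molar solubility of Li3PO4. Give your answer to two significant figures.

Li3PO4(s) ⇌ 3 Li^+ + PO4^3-
Ksp = [Li^+]^3[PO4^3-]
With molar solubility s: [Li^+] = 3s, [PO4^3-] = s.
Ksp = (3s)^3s = 27s^4
s^4 = 2.7 × 10^-9 / 27, so s = 3.2 × 10^-3 M

3.2e-3 M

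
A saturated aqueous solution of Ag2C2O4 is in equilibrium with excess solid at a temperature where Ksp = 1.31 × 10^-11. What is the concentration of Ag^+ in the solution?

Ag2C2O4(s) ⇌ 2 Ag^+ + C2O4^2-
Ksp = [Ag^+]^2[C2O4^2-]
Let s = molar solubility. Then [Ag^+] = 2s and [C2O4^2-] = s.
Substituting: Ksp = (2s)^2s = 4s^3
Solving, s = (1.31 × 10^-11/4)^(1/3) = 1.485 × 10^-4 M
[Ag^+] = 2s = 2.97 × 10^-4 M

[Ag^+] = 2.97e-4 M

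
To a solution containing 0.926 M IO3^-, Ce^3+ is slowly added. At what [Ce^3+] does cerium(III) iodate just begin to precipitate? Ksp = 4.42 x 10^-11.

Ce(IO3)3(s) ⇌ Ce^3+ + 3 IO3^-
Ksp = [Ce^3+][IO3^-]^3
Precipitation begins when Q = Ksp. With [IO3^-] = 0.926 M:
4.42 x 10^-11 = (0.926)^3 × [Ce^3+]
[Ce^3+] = (4.42 x 10^-11 / 7.940 x 10^-1) = 5.57 × 10^-11 M

[Ce^3+] ≈ 5.57 x 10^-11 M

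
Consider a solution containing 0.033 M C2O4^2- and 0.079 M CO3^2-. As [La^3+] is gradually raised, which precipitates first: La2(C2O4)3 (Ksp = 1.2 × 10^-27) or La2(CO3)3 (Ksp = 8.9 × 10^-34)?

Precipitation of each salt starts when its ion product equals its Ksp.
For La2(C2O4)3: 1.2 × 10^-27 = (0.033)^3 × [La^3+]^2  ⇒  [La^3+] = 5.8 × 10^-12 M.
For La2(CO3)3: 8.9 × 10^-34 = (0.079)^3 × [La^3+]^2  ⇒  [La^3+] = 1.3 x 10^-15 M.
The salt with the lower threshold [La^3+] precipitates first: La2(CO3)3.

La2(CO3)3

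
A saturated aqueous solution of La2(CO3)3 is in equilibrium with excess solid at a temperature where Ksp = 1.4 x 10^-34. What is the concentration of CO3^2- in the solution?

La2(CO3)3(s) ⇌ 2 La^3+(aq) + 3 CO3^2-(aq)
Ksp = [La^3+]^2[CO3^2-]^3
If s mol/L of La2(CO3)3 dissolves, [La^3+] = 2s and [CO3^2-] = 3s.
Ksp = (2s)^2(3s)^3 = 108s^5
s = (1.4 x 10^-34 / 108)^(1/5) = 6.65 × 10^-8 M
[CO3^2-] = 3s = 2.0 × 10^-7 M

[CO3^2-] ≈ 2.0e-7 M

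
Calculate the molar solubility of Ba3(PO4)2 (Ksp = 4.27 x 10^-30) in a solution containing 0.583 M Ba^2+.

Ba3(PO4)2(s) ⇌ 3 Ba^2+(aq) + 2 PO4^3-(aq)
Ksp = [Ba^2+]^3[PO4^3-]^2
Let s be the molar solubility in this solution. [Ba^2+] = 0.583 + 3s ≈ 0.583, [PO4^3-] = 2s (since the Ba^2+ already present dominates).
Ksp ≈ (0.583)^3 × (2s)^2
s = 2.32 × 10^-15 M
Check: 3s = 7.0 x 10^-15 ≪ 0.583, so the approximation is valid.

s = 2.32 × 10^-15 M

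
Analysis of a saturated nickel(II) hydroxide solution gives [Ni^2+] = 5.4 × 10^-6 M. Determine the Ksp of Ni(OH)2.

Ni(OH)2(s) ⇌ Ni^2+ + 2 OH^-
Stoichiometry gives [OH^-] = (2/1)[Ni^2+] = 1.08 × 10^-5 M.
Ksp = [Ni^2+][OH^-]^2
Ksp = 5.4 × 10^-6 × (1.08 × 10^-5)^2 = 6.3 × 10^-16

Ksp = 6.3 × 10^-16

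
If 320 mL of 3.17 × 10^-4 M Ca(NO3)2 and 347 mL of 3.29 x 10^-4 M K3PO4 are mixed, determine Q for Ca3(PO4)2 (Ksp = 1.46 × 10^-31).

1.03 × 10^-19

Total volume = 320 + 347 = 667 mL.
[Ca^2+] = 3.17 x 10^-4 × (320/667) = 1.521 × 10^-4 M
[PO4^3-] = 3.29 × 10^-4 × (347/667) = 1.712 x 10^-4 M
Ca3(PO4)2(s) ⇌ 3 Ca^2+(aq) + 2 PO4^3-(aq), so Q = [Ca^2+]^3[PO4^3-]^2
Q = (1.521 × 10^-4)^3(1.712 × 10^-4)^2 = 1.03 x 10^-19
Q > Ksp, so Ca3(PO4)2 will precipitate.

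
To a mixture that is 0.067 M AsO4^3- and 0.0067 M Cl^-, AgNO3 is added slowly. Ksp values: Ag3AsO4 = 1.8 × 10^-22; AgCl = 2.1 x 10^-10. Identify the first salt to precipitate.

AgCl

Each salt begins to precipitate when Q = Ksp, i.e. when [Ag^+] reaches its threshold.
For Ag3AsO4: 1.8 × 10^-22 = 0.067 × [Ag^+]^3  ⇒  [Ag^+] = 1.4 x 10^-7 M.
For AgCl: 2.1 x 10^-10 = 0.0067 × [Ag^+]  ⇒  [Ag^+] = 3.1 x 10^-8 M.
The salt with the lower threshold [Ag^+] precipitates first: AgCl.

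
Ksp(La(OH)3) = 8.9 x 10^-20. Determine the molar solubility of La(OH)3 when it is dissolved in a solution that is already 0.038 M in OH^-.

La(OH)3(s) ⇌ La^3+(aq) + 3 OH^-(aq)
Ksp = [La^3+][OH^-]^3
If s mol/L dissolves here, [La^3+] = s, [OH^-] = 0.038 + 3s ≈ 0.038 (since the OH^- already present dominates).
Ksp ≈ s × (0.038)^3
s = 1.6 × 10^-15 M
Check: 3s = 4.9 × 10^-15 ≪ 0.038, so the approximation is valid.

s ≈ 1.6 × 10^-15 M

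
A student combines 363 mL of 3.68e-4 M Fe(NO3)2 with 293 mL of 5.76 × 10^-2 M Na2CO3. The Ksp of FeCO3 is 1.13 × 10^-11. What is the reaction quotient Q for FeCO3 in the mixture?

Q ≈ 5.24 × 10^-6

Total volume = 363 + 293 = 656 mL.
[Fe^2+] = 3.68 × 10^-4 × (363/656) = 2.036 × 10^-4 M
[CO3^2-] = 5.76 × 10^-2 × (293/656) = 2.573 x 10^-2 M
FeCO3(s) ⇌ Fe^2+(aq) + CO3^2-(aq), so Q = [Fe^2+][CO3^2-]
Q = (2.036 × 10^-4)(2.573 × 10^-2) = 5.24 × 10^-6
Q > Ksp, so FeCO3 will precipitate.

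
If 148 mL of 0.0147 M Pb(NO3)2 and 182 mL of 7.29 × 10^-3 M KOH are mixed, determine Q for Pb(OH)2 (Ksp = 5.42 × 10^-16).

Total volume = 148 + 182 = 330 mL.
[Pb^2+] = 1.47 × 10^-2 × (148/330) = 6.593 × 10^-3 M
[OH^-] = 7.29 × 10^-3 × (182/330) = 4.021 × 10^-3 M
Pb(OH)2(s) ⇌ Pb^2+(aq) + 2 OH^-(aq), so Q = [Pb^2+][OH^-]^2
Q = (6.593 × 10^-3)(4.021 × 10^-3)^2 = 1.07 × 10^-7
Q > Ksp, so Pb(OH)2 will precipitate.

1.07 × 10^-7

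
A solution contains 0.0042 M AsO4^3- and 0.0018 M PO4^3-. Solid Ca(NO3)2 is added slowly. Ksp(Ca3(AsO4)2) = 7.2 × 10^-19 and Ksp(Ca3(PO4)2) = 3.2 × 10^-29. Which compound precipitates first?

Ca3(PO4)2

Each salt begins to precipitate when Q = Ksp, i.e. when [Ca^2+] reaches its threshold.
For Ca3(AsO4)2: 7.2 × 10^-19 = (0.0042)^2 × [Ca^2+]^3  ⇒  [Ca^2+] = 3.4 × 10^-5 M.
For Ca3(PO4)2: 3.2 × 10^-29 = (0.0018)^2 × [Ca^2+]^3  ⇒  [Ca^2+] = 2.1 x 10^-8 M.
The salt with the lower threshold [Ca^2+] precipitates first: Ca3(PO4)2.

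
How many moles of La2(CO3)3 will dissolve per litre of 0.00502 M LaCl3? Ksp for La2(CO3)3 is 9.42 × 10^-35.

s ≈ 5.17e-11 M

La2(CO3)3(s) ⇌ 2 La^3+(aq) + 3 CO3^2-(aq)
Ksp = [La^3+]^2[CO3^2-]^3
Let s = moles of La2(CO3)3 that dissolve per litre. [La^3+] = 0.00502 + 2s ≈ 0.00502, [CO3^2-] = 3s (Ksp is small, so little additional dissolves).
Ksp ≈ (0.00502)^2 × (3s)^3
s = 5.17 × 10^-11 M
Check: 2s = 1.0 × 10^-10 ≪ 0.00502, so the approximation is valid.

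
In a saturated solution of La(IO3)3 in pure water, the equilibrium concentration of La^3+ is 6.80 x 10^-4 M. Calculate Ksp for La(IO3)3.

La(IO3)3(s) <=> La^3+ + 3 IO3^-
Stoichiometry gives [IO3^-] = (3/1)[La^3+] = 2.040 × 10^-3 M.
Ksp = [La^3+][IO3^-]^3
Ksp = 6.80 × 10^-4 × (2.040 × 10^-3)^3 = 5.77 × 10^-12

Ksp = 5.77e-12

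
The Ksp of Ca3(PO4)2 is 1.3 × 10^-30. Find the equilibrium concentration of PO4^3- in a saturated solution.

[PO4^3-] ≈ 8.3 × 10^-7 M

Ca3(PO4)2(s) ⇌ 3 Ca^2+ + 2 PO4^3-
Ksp = [Ca^2+]^3[PO4^3-]^2
With molar solubility s: [Ca^2+] = 3s, [PO4^3-] = 2s.
Substituting: Ksp = (3s)^3(2s)^2 = 108s^5
s = (1.3 × 10^-30 / 108)^(1/5) = 4.13 × 10^-7 M
[PO4^3-] = 2s = 8.3 × 10^-7 M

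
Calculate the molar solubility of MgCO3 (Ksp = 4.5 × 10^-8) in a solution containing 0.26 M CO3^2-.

MgCO3(s) ⇌ Mg^2+(aq) + CO3^2-(aq)
Ksp = [Mg^2+][CO3^2-]
Let s be the molar solubility in this solution. [Mg^2+] = s, [CO3^2-] = 0.26 + s ≈ 0.26 (common-ion effect: CO3^2- is already 0.26 M).
Ksp ≈ s × 0.26
s = 1.7 × 10^-7 M
Check: s = 1.7 × 10^-7 ≪ 0.26, so the approximation is valid.

s ≈ 1.7e-7 M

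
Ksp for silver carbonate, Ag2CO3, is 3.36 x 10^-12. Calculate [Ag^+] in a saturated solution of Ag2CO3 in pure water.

Ag2CO3(s) ⇌ 2 Ag^+ + CO3^2-
Ksp = [Ag^+]^2[CO3^2-]
For each mole of Ag2CO3 that dissolves: [Ag^+] = 2s, [CO3^2-] = s.
Ksp = (2s)^2s = 4s^3
Solving, s = (3.36 x 10^-12/4)^(1/3) = 9.435 × 10^-5 M
[Ag^+] = 2s = 1.89 × 10^-4 M

[Ag^+] ≈ 1.89 x 10^-4 M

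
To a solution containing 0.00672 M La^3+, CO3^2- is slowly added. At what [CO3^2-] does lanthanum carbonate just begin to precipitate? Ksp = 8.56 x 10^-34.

[CO3^2-] ≈ 2.67e-10 M

La2(CO3)3(s) <=> 2 La^3+ + 3 CO3^2-
Ksp = [La^3+]^2[CO3^2-]^3
Precipitation begins when Q = Ksp. With [La^3+] = 0.00672 M:
8.56 x 10^-34 = (0.00672)^2 × [CO3^2-]^3
[CO3^2-] = (8.56 x 10^-34 / 4.516 x 10^-5)^(1/3) = 2.67 × 10^-10 M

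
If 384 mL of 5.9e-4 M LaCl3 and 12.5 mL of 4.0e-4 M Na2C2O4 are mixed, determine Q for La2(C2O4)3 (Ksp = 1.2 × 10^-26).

Q ≈ 6.5 × 10^-22

Total volume = 384 + 12.5 = 396.5 mL.
[La^3+] = 5.9 x 10^-4 × (384/396.5) = 5.71 × 10^-4 M
[C2O4^2-] = 4.0 x 10^-4 × (12.5/396.5) = 1.26 × 10^-5 M
La2(C2O4)3(s) <=> 2 La^3+ + 3 C2O4^2-, so Q = [La^3+]^2[C2O4^2-]^3
Q = (5.71 × 10^-4)^2(1.26 × 10^-5)^3 = 6.5 × 10^-22
Q > Ksp, so La2(C2O4)3 will precipitate.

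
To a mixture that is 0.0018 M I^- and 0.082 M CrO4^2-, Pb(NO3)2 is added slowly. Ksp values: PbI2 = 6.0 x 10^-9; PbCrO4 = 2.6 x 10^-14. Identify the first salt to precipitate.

Precipitation of each salt starts when its ion product equals its Ksp.
For PbI2: 6.0 x 10^-9 = (0.0018)^2 × [Pb^2+]  ⇒  [Pb^2+] = 1.9 × 10^-3 M.
For PbCrO4: 2.6 x 10^-14 = 0.082 × [Pb^2+]  ⇒  [Pb^2+] = 3.2 × 10^-13 M.
The salt with the lower threshold [Pb^2+] precipitates first: PbCrO4.

PbCrO4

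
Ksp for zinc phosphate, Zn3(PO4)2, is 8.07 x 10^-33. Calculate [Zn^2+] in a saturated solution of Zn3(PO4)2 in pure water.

4.49 x 10^-7 M

Zn3(PO4)2(s) <=> 3 Zn^2+ + 2 PO4^3-
Ksp = [Zn^2+]^3[PO4^3-]^2
For each mole of Zn3(PO4)2 that dissolves: [Zn^2+] = 3s, [PO4^3-] = 2s.
Substituting: Ksp = (3s)^3(2s)^2 = 108s^5
s^5 = 8.07 x 10^-33 / 108, so s = 1.495 × 10^-7 M
[Zn^2+] = 3s = 4.49 x 10^-7 M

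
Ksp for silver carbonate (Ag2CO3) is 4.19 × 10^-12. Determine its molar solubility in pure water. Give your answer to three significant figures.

s = 1.02 x 10^-4 M

Ag2CO3(s) ⇌ 2 Ag^+(aq) + CO3^2-(aq)
Ksp = [Ag^+]^2[CO3^2-]
If s mol/L of Ag2CO3 dissolves, [Ag^+] = 2s and [CO3^2-] = s.
Substituting: Ksp = (2s)^2s = 4s^3
s = (4.19 × 10^-12 / 4)^(1/3) = 1.02 × 10^-4 M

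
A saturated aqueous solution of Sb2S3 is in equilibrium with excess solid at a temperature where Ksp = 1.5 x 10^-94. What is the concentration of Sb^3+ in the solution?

Sb2S3(s) ⇌ 2 Sb^3+(aq) + 3 S^2-(aq)
Ksp = [Sb^3+]^2[S^2-]^3
Let s = molar solubility. Then [Sb^3+] = 2s and [S^2-] = 3s.
Ksp = (2s)^2(3s)^3 = 108s^5
s^5 = 1.5 x 10^-94 / 108, so s = 6.74 × 10^-20 M
[Sb^3+] = 2s = 1.3 × 10^-19 M

1.3 × 10^-19 M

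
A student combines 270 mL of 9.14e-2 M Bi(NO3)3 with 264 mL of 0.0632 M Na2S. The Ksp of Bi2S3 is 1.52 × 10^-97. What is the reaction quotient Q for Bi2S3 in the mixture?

Q ≈ 6.51 × 10^-8

Total volume = 270 + 264 = 534 mL.
[Bi^3+] = 9.14 x 10^-2 × (270/534) = 4.621 × 10^-2 M
[S^2-] = 6.32 × 10^-2 × (264/534) = 3.124 x 10^-2 M
Bi2S3(s) <=> 2 Bi^3+(aq) + 3 S^2-(aq), so Q = [Bi^3+]^2[S^2-]^3
Q = (4.621 × 10^-2)^2(3.124 × 10^-2)^3 = 6.51 x 10^-8
Q > Ksp, so Bi2S3 will precipitate.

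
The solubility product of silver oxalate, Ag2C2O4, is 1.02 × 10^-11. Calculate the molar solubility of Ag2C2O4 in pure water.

Ag2C2O4(s) ⇌ 2 Ag^+(aq) + C2O4^2-(aq)
Ksp = [Ag^+]^2[C2O4^2-]
Let s = molar solubility. Then [Ag^+] = 2s and [C2O4^2-] = s.
Ksp = (2s)^2s = 4s^3
Solving, s = (1.02 × 10^-11/4)^(1/3) = 1.37 × 10^-4 M

1.37 × 10^-4 M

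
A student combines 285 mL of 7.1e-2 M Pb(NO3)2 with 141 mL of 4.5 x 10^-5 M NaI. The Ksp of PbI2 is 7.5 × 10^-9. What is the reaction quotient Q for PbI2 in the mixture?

Total volume = 285 + 141 = 426 mL.
[Pb^2+] = 7.1 × 10^-2 × (285/426) = 4.75 × 10^-2 M
[I^-] = 4.5 × 10^-5 × (141/426) = 1.49 x 10^-5 M
PbI2(s) <=> Pb^2+(aq) + 2 I^-(aq), so Q = [Pb^2+][I^-]^2
Q = (4.75 × 10^-2)(1.49 x 10^-5)^2 = 1.1 × 10^-11
Q < Ksp, so no precipitate of PbI2 forms.

Q = 1.1e-11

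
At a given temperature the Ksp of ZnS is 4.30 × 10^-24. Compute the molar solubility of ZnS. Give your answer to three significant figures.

ZnS(s) ⇌ Zn^2+ + S^2-
Ksp = [Zn^2+][S^2-]
With molar solubility s: [Zn^2+] = s, [S^2-] = s.
Ksp = (s)(s) = s^2
s = √(4.30 × 10^-24) = 2.07 x 10^-12 M

s ≈ 2.07 × 10^-12 M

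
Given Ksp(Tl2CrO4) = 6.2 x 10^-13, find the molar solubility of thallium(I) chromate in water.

Tl2CrO4(s) ⇌ 2 Tl^+ + CrO4^2-
Ksp = [Tl^+]^2[CrO4^2-]
Let s = molar solubility. Then [Tl^+] = 2s and [CrO4^2-] = s.
Substituting: Ksp = (2s)^2s = 4s^3
s^3 = 6.2 x 10^-13 / 4, so s = 5.4 x 10^-5 M

s = 5.4e-5 M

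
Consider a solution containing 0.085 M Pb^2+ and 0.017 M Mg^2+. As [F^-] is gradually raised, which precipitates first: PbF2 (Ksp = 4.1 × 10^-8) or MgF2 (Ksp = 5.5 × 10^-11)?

Each salt begins to precipitate when Q = Ksp, i.e. when [F^-] reaches its threshold.
For PbF2: 4.1 × 10^-8 = 0.085 × [F^-]^2  ⇒  [F^-] = 6.9 x 10^-4 M.
For MgF2: 5.5 × 10^-11 = 0.017 × [F^-]^2  ⇒  [F^-] = 5.7 x 10^-5 M.
The salt with the lower threshold [F^-] precipitates first: MgF2.

MgF2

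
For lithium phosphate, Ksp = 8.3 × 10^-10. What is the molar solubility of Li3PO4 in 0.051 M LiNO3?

s = 6.3 × 10^-6 M

Li3PO4(s) <=> 3 Li^+ + PO4^3-
Ksp = [Li^+]^3[PO4^3-]
Let s = moles of Li3PO4 that dissolve per litre. [Li^+] = 0.051 + 3s ≈ 0.051, [PO4^3-] = s (common-ion effect: Li^+ is already 0.051 M).
Ksp ≈ (0.051)^3 × s
s = 6.3 × 10^-6 M
Check: 3s = 1.9 × 10^-5 ≪ 0.051, so the approximation is valid.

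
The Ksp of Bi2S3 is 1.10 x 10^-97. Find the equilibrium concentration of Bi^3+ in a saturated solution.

[Bi^3+] = 3.18 x 10^-20 M

Bi2S3(s) ⇌ 2 Bi^3+(aq) + 3 S^2-(aq)
Ksp = [Bi^3+]^2[S^2-]^3
If s mol/L of Bi2S3 dissolves, [Bi^3+] = 2s and [S^2-] = 3s.
Substituting: Ksp = (2s)^2(3s)^3 = 108s^5
Solving, s = (1.10 x 10^-97/108)^(1/5) = 1.591 × 10^-20 M
[Bi^3+] = 2s = 3.18 × 10^-20 M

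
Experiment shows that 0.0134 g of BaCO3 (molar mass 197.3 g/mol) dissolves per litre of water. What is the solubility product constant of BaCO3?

Molar solubility s = (1.34 × 10^-2 g/L) / (197.3 g/mol) = 6.792 × 10^-5 M.
BaCO3(s) <=> Ba^2+(aq) + CO3^2-(aq)
For each mole of BaCO3 that dissolves: [Ba^2+] = s, [CO3^2-] = s.
Ksp = [Ba^2+][CO3^2-]
Ksp = (s)(s) = s^2
Ksp = (6.792 x 10^-5)^2 = 4.61 × 10^-9

Ksp = 4.61e-9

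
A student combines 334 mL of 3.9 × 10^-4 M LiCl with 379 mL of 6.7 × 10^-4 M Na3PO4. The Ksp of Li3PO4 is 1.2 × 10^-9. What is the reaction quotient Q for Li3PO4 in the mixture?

Total volume = 334 + 379 = 713 mL.
[Li^+] = 3.9 × 10^-4 × (334/713) = 1.83 x 10^-4 M
[PO4^3-] = 6.7 × 10^-4 × (379/713) = 3.56 x 10^-4 M
Li3PO4(s) ⇌ 3 Li^+(aq) + PO4^3-(aq), so Q = [Li^+]^3[PO4^3-]
Q = (1.83 x 10^-4)^3(3.56 × 10^-4) = 2.2 × 10^-15
Q < Ksp, so no precipitate of Li3PO4 forms.

2.2 × 10^-15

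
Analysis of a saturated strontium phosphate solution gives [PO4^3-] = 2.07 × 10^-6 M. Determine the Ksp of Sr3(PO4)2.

Sr3(PO4)2(s) ⇌ 3 Sr^2+ + 2 PO4^3-
Stoichiometry gives [Sr^2+] = (3/2)[PO4^3-] = 3.105 x 10^-6 M.
Ksp = [Sr^2+]^3[PO4^3-]^2
Ksp = (3.105 × 10^-6)^3 × (2.07 × 10^-6)^2 = 1.28 x 10^-28

1.28e-28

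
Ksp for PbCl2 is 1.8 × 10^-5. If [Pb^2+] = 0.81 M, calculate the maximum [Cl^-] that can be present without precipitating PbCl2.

PbCl2(s) ⇌ Pb^2+ + 2 Cl^-
Ksp = [Pb^2+][Cl^-]^2
Precipitation begins when Q = Ksp. With [Pb^2+] = 0.81 M:
1.8 × 10^-5 = (0.81) × [Cl^-]^2
[Cl^-] = (1.8 × 10^-5 / 8.1 × 10^-1)^(1/2) = 4.7 × 10^-3 M

[Cl^-] = 4.7 × 10^-3 M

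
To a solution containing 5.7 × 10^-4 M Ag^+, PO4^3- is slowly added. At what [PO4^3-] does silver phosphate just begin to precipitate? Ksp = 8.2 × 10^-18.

Ag3PO4(s) ⇌ 3 Ag^+ + PO4^3-
Ksp = [Ag^+]^3[PO4^3-]
Precipitation begins when Q = Ksp. With [Ag^+] = 5.7 × 10^-4 M:
8.2 × 10^-18 = (5.7 × 10^-4)^3 × [PO4^3-]
[PO4^3-] = (8.2 × 10^-18 / 1.85 × 10^-10) = 4.4 x 10^-8 M

[PO4^3-] = 4.4 × 10^-8 M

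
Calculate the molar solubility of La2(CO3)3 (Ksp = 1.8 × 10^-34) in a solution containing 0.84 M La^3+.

s = 2.1 x 10^-12 M

La2(CO3)3(s) ⇌ 2 La^3+ + 3 CO3^2-
Ksp = [La^3+]^2[CO3^2-]^3
Let s = moles of La2(CO3)3 that dissolve per litre. [La^3+] = 0.84 + 2s ≈ 0.84, [CO3^2-] = 3s (Ksp is small, so little additional dissolves).
Ksp ≈ (0.84)^2 × (3s)^3
s = 2.1 x 10^-12 M
Check: 2s = 4.2 × 10^-12 ≪ 0.84, so the approximation is valid.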